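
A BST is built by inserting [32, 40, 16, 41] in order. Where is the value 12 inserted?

Starting tree (level order): [32, 16, 40, None, None, None, 41]
Insertion path: 32 -> 16
Result: insert 12 as left child of 16
Final tree (level order): [32, 16, 40, 12, None, None, 41]


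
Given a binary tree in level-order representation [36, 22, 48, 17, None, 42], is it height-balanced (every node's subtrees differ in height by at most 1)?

Tree (level-order array): [36, 22, 48, 17, None, 42]
Definition: a tree is height-balanced if, at every node, |h(left) - h(right)| <= 1 (empty subtree has height -1).
Bottom-up per-node check:
  node 17: h_left=-1, h_right=-1, diff=0 [OK], height=0
  node 22: h_left=0, h_right=-1, diff=1 [OK], height=1
  node 42: h_left=-1, h_right=-1, diff=0 [OK], height=0
  node 48: h_left=0, h_right=-1, diff=1 [OK], height=1
  node 36: h_left=1, h_right=1, diff=0 [OK], height=2
All nodes satisfy the balance condition.
Result: Balanced


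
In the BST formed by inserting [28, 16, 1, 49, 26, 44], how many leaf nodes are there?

Tree built from: [28, 16, 1, 49, 26, 44]
Tree (level-order array): [28, 16, 49, 1, 26, 44]
Rule: A leaf has 0 children.
Per-node child counts:
  node 28: 2 child(ren)
  node 16: 2 child(ren)
  node 1: 0 child(ren)
  node 26: 0 child(ren)
  node 49: 1 child(ren)
  node 44: 0 child(ren)
Matching nodes: [1, 26, 44]
Count of leaf nodes: 3


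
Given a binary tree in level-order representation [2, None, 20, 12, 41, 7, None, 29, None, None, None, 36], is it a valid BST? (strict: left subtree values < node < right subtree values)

Level-order array: [2, None, 20, 12, 41, 7, None, 29, None, None, None, 36]
Validate using subtree bounds (lo, hi): at each node, require lo < value < hi,
then recurse left with hi=value and right with lo=value.
Preorder trace (stopping at first violation):
  at node 2 with bounds (-inf, +inf): OK
  at node 20 with bounds (2, +inf): OK
  at node 12 with bounds (2, 20): OK
  at node 7 with bounds (2, 12): OK
  at node 41 with bounds (20, +inf): OK
  at node 29 with bounds (20, 41): OK
  at node 36 with bounds (20, 29): VIOLATION
Node 36 violates its bound: not (20 < 36 < 29).
Result: Not a valid BST


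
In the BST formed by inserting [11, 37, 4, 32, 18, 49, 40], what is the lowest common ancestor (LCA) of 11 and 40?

Tree insertion order: [11, 37, 4, 32, 18, 49, 40]
Tree (level-order array): [11, 4, 37, None, None, 32, 49, 18, None, 40]
In a BST, the LCA of p=11, q=40 is the first node v on the
root-to-leaf path with p <= v <= q (go left if both < v, right if both > v).
Walk from root:
  at 11: 11 <= 11 <= 40, this is the LCA
LCA = 11


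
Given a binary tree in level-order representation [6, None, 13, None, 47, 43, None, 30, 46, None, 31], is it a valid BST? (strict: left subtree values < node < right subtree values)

Level-order array: [6, None, 13, None, 47, 43, None, 30, 46, None, 31]
Validate using subtree bounds (lo, hi): at each node, require lo < value < hi,
then recurse left with hi=value and right with lo=value.
Preorder trace (stopping at first violation):
  at node 6 with bounds (-inf, +inf): OK
  at node 13 with bounds (6, +inf): OK
  at node 47 with bounds (13, +inf): OK
  at node 43 with bounds (13, 47): OK
  at node 30 with bounds (13, 43): OK
  at node 31 with bounds (30, 43): OK
  at node 46 with bounds (43, 47): OK
No violation found at any node.
Result: Valid BST


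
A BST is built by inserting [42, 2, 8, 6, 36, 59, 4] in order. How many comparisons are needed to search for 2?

Search path for 2: 42 -> 2
Found: True
Comparisons: 2


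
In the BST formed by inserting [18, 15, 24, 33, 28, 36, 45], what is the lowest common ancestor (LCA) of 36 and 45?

Tree insertion order: [18, 15, 24, 33, 28, 36, 45]
Tree (level-order array): [18, 15, 24, None, None, None, 33, 28, 36, None, None, None, 45]
In a BST, the LCA of p=36, q=45 is the first node v on the
root-to-leaf path with p <= v <= q (go left if both < v, right if both > v).
Walk from root:
  at 18: both 36 and 45 > 18, go right
  at 24: both 36 and 45 > 24, go right
  at 33: both 36 and 45 > 33, go right
  at 36: 36 <= 36 <= 45, this is the LCA
LCA = 36


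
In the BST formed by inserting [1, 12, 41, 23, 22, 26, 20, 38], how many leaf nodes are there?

Tree built from: [1, 12, 41, 23, 22, 26, 20, 38]
Tree (level-order array): [1, None, 12, None, 41, 23, None, 22, 26, 20, None, None, 38]
Rule: A leaf has 0 children.
Per-node child counts:
  node 1: 1 child(ren)
  node 12: 1 child(ren)
  node 41: 1 child(ren)
  node 23: 2 child(ren)
  node 22: 1 child(ren)
  node 20: 0 child(ren)
  node 26: 1 child(ren)
  node 38: 0 child(ren)
Matching nodes: [20, 38]
Count of leaf nodes: 2


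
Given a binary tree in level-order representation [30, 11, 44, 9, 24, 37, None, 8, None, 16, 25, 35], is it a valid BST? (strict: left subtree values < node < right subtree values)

Level-order array: [30, 11, 44, 9, 24, 37, None, 8, None, 16, 25, 35]
Validate using subtree bounds (lo, hi): at each node, require lo < value < hi,
then recurse left with hi=value and right with lo=value.
Preorder trace (stopping at first violation):
  at node 30 with bounds (-inf, +inf): OK
  at node 11 with bounds (-inf, 30): OK
  at node 9 with bounds (-inf, 11): OK
  at node 8 with bounds (-inf, 9): OK
  at node 24 with bounds (11, 30): OK
  at node 16 with bounds (11, 24): OK
  at node 25 with bounds (24, 30): OK
  at node 44 with bounds (30, +inf): OK
  at node 37 with bounds (30, 44): OK
  at node 35 with bounds (30, 37): OK
No violation found at any node.
Result: Valid BST


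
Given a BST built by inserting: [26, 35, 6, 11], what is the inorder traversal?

Tree insertion order: [26, 35, 6, 11]
Tree (level-order array): [26, 6, 35, None, 11]
Inorder traversal: [6, 11, 26, 35]


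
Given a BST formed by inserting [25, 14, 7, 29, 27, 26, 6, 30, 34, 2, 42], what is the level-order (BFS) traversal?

Tree insertion order: [25, 14, 7, 29, 27, 26, 6, 30, 34, 2, 42]
Tree (level-order array): [25, 14, 29, 7, None, 27, 30, 6, None, 26, None, None, 34, 2, None, None, None, None, 42]
BFS from the root, enqueuing left then right child of each popped node:
  queue [25] -> pop 25, enqueue [14, 29], visited so far: [25]
  queue [14, 29] -> pop 14, enqueue [7], visited so far: [25, 14]
  queue [29, 7] -> pop 29, enqueue [27, 30], visited so far: [25, 14, 29]
  queue [7, 27, 30] -> pop 7, enqueue [6], visited so far: [25, 14, 29, 7]
  queue [27, 30, 6] -> pop 27, enqueue [26], visited so far: [25, 14, 29, 7, 27]
  queue [30, 6, 26] -> pop 30, enqueue [34], visited so far: [25, 14, 29, 7, 27, 30]
  queue [6, 26, 34] -> pop 6, enqueue [2], visited so far: [25, 14, 29, 7, 27, 30, 6]
  queue [26, 34, 2] -> pop 26, enqueue [none], visited so far: [25, 14, 29, 7, 27, 30, 6, 26]
  queue [34, 2] -> pop 34, enqueue [42], visited so far: [25, 14, 29, 7, 27, 30, 6, 26, 34]
  queue [2, 42] -> pop 2, enqueue [none], visited so far: [25, 14, 29, 7, 27, 30, 6, 26, 34, 2]
  queue [42] -> pop 42, enqueue [none], visited so far: [25, 14, 29, 7, 27, 30, 6, 26, 34, 2, 42]
Result: [25, 14, 29, 7, 27, 30, 6, 26, 34, 2, 42]


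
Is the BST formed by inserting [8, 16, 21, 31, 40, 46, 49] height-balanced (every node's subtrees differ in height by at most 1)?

Tree (level-order array): [8, None, 16, None, 21, None, 31, None, 40, None, 46, None, 49]
Definition: a tree is height-balanced if, at every node, |h(left) - h(right)| <= 1 (empty subtree has height -1).
Bottom-up per-node check:
  node 49: h_left=-1, h_right=-1, diff=0 [OK], height=0
  node 46: h_left=-1, h_right=0, diff=1 [OK], height=1
  node 40: h_left=-1, h_right=1, diff=2 [FAIL (|-1-1|=2 > 1)], height=2
  node 31: h_left=-1, h_right=2, diff=3 [FAIL (|-1-2|=3 > 1)], height=3
  node 21: h_left=-1, h_right=3, diff=4 [FAIL (|-1-3|=4 > 1)], height=4
  node 16: h_left=-1, h_right=4, diff=5 [FAIL (|-1-4|=5 > 1)], height=5
  node 8: h_left=-1, h_right=5, diff=6 [FAIL (|-1-5|=6 > 1)], height=6
Node 40 violates the condition: |-1 - 1| = 2 > 1.
Result: Not balanced


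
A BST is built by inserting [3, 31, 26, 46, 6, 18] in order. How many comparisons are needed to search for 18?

Search path for 18: 3 -> 31 -> 26 -> 6 -> 18
Found: True
Comparisons: 5


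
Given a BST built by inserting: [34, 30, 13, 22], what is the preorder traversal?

Tree insertion order: [34, 30, 13, 22]
Tree (level-order array): [34, 30, None, 13, None, None, 22]
Preorder traversal: [34, 30, 13, 22]


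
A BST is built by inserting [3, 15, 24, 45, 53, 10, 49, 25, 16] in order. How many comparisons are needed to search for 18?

Search path for 18: 3 -> 15 -> 24 -> 16
Found: False
Comparisons: 4


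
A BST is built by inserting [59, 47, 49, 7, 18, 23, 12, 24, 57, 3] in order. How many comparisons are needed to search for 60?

Search path for 60: 59
Found: False
Comparisons: 1


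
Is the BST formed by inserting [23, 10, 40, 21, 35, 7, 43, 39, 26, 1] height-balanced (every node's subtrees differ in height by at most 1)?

Tree (level-order array): [23, 10, 40, 7, 21, 35, 43, 1, None, None, None, 26, 39]
Definition: a tree is height-balanced if, at every node, |h(left) - h(right)| <= 1 (empty subtree has height -1).
Bottom-up per-node check:
  node 1: h_left=-1, h_right=-1, diff=0 [OK], height=0
  node 7: h_left=0, h_right=-1, diff=1 [OK], height=1
  node 21: h_left=-1, h_right=-1, diff=0 [OK], height=0
  node 10: h_left=1, h_right=0, diff=1 [OK], height=2
  node 26: h_left=-1, h_right=-1, diff=0 [OK], height=0
  node 39: h_left=-1, h_right=-1, diff=0 [OK], height=0
  node 35: h_left=0, h_right=0, diff=0 [OK], height=1
  node 43: h_left=-1, h_right=-1, diff=0 [OK], height=0
  node 40: h_left=1, h_right=0, diff=1 [OK], height=2
  node 23: h_left=2, h_right=2, diff=0 [OK], height=3
All nodes satisfy the balance condition.
Result: Balanced


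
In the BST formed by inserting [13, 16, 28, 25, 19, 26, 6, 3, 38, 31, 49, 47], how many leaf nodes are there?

Tree built from: [13, 16, 28, 25, 19, 26, 6, 3, 38, 31, 49, 47]
Tree (level-order array): [13, 6, 16, 3, None, None, 28, None, None, 25, 38, 19, 26, 31, 49, None, None, None, None, None, None, 47]
Rule: A leaf has 0 children.
Per-node child counts:
  node 13: 2 child(ren)
  node 6: 1 child(ren)
  node 3: 0 child(ren)
  node 16: 1 child(ren)
  node 28: 2 child(ren)
  node 25: 2 child(ren)
  node 19: 0 child(ren)
  node 26: 0 child(ren)
  node 38: 2 child(ren)
  node 31: 0 child(ren)
  node 49: 1 child(ren)
  node 47: 0 child(ren)
Matching nodes: [3, 19, 26, 31, 47]
Count of leaf nodes: 5


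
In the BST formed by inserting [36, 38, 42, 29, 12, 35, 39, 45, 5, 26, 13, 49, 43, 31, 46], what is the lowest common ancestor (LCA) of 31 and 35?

Tree insertion order: [36, 38, 42, 29, 12, 35, 39, 45, 5, 26, 13, 49, 43, 31, 46]
Tree (level-order array): [36, 29, 38, 12, 35, None, 42, 5, 26, 31, None, 39, 45, None, None, 13, None, None, None, None, None, 43, 49, None, None, None, None, 46]
In a BST, the LCA of p=31, q=35 is the first node v on the
root-to-leaf path with p <= v <= q (go left if both < v, right if both > v).
Walk from root:
  at 36: both 31 and 35 < 36, go left
  at 29: both 31 and 35 > 29, go right
  at 35: 31 <= 35 <= 35, this is the LCA
LCA = 35


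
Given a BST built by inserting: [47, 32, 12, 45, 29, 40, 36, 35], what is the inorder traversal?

Tree insertion order: [47, 32, 12, 45, 29, 40, 36, 35]
Tree (level-order array): [47, 32, None, 12, 45, None, 29, 40, None, None, None, 36, None, 35]
Inorder traversal: [12, 29, 32, 35, 36, 40, 45, 47]


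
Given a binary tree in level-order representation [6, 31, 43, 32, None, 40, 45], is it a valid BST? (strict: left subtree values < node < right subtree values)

Level-order array: [6, 31, 43, 32, None, 40, 45]
Validate using subtree bounds (lo, hi): at each node, require lo < value < hi,
then recurse left with hi=value and right with lo=value.
Preorder trace (stopping at first violation):
  at node 6 with bounds (-inf, +inf): OK
  at node 31 with bounds (-inf, 6): VIOLATION
Node 31 violates its bound: not (-inf < 31 < 6).
Result: Not a valid BST


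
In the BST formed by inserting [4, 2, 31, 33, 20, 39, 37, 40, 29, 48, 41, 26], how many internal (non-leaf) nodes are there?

Tree built from: [4, 2, 31, 33, 20, 39, 37, 40, 29, 48, 41, 26]
Tree (level-order array): [4, 2, 31, None, None, 20, 33, None, 29, None, 39, 26, None, 37, 40, None, None, None, None, None, 48, 41]
Rule: An internal node has at least one child.
Per-node child counts:
  node 4: 2 child(ren)
  node 2: 0 child(ren)
  node 31: 2 child(ren)
  node 20: 1 child(ren)
  node 29: 1 child(ren)
  node 26: 0 child(ren)
  node 33: 1 child(ren)
  node 39: 2 child(ren)
  node 37: 0 child(ren)
  node 40: 1 child(ren)
  node 48: 1 child(ren)
  node 41: 0 child(ren)
Matching nodes: [4, 31, 20, 29, 33, 39, 40, 48]
Count of internal (non-leaf) nodes: 8


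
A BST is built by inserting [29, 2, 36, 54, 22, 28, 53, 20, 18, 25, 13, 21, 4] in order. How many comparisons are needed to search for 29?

Search path for 29: 29
Found: True
Comparisons: 1


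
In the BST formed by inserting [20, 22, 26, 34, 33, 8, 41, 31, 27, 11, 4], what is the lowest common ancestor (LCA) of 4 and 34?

Tree insertion order: [20, 22, 26, 34, 33, 8, 41, 31, 27, 11, 4]
Tree (level-order array): [20, 8, 22, 4, 11, None, 26, None, None, None, None, None, 34, 33, 41, 31, None, None, None, 27]
In a BST, the LCA of p=4, q=34 is the first node v on the
root-to-leaf path with p <= v <= q (go left if both < v, right if both > v).
Walk from root:
  at 20: 4 <= 20 <= 34, this is the LCA
LCA = 20


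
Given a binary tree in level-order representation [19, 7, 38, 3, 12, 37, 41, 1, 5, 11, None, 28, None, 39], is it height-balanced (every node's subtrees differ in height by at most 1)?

Tree (level-order array): [19, 7, 38, 3, 12, 37, 41, 1, 5, 11, None, 28, None, 39]
Definition: a tree is height-balanced if, at every node, |h(left) - h(right)| <= 1 (empty subtree has height -1).
Bottom-up per-node check:
  node 1: h_left=-1, h_right=-1, diff=0 [OK], height=0
  node 5: h_left=-1, h_right=-1, diff=0 [OK], height=0
  node 3: h_left=0, h_right=0, diff=0 [OK], height=1
  node 11: h_left=-1, h_right=-1, diff=0 [OK], height=0
  node 12: h_left=0, h_right=-1, diff=1 [OK], height=1
  node 7: h_left=1, h_right=1, diff=0 [OK], height=2
  node 28: h_left=-1, h_right=-1, diff=0 [OK], height=0
  node 37: h_left=0, h_right=-1, diff=1 [OK], height=1
  node 39: h_left=-1, h_right=-1, diff=0 [OK], height=0
  node 41: h_left=0, h_right=-1, diff=1 [OK], height=1
  node 38: h_left=1, h_right=1, diff=0 [OK], height=2
  node 19: h_left=2, h_right=2, diff=0 [OK], height=3
All nodes satisfy the balance condition.
Result: Balanced


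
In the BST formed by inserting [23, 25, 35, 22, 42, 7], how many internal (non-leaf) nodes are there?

Tree built from: [23, 25, 35, 22, 42, 7]
Tree (level-order array): [23, 22, 25, 7, None, None, 35, None, None, None, 42]
Rule: An internal node has at least one child.
Per-node child counts:
  node 23: 2 child(ren)
  node 22: 1 child(ren)
  node 7: 0 child(ren)
  node 25: 1 child(ren)
  node 35: 1 child(ren)
  node 42: 0 child(ren)
Matching nodes: [23, 22, 25, 35]
Count of internal (non-leaf) nodes: 4


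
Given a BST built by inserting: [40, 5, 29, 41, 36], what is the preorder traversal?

Tree insertion order: [40, 5, 29, 41, 36]
Tree (level-order array): [40, 5, 41, None, 29, None, None, None, 36]
Preorder traversal: [40, 5, 29, 36, 41]


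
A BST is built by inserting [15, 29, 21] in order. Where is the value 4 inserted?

Starting tree (level order): [15, None, 29, 21]
Insertion path: 15
Result: insert 4 as left child of 15
Final tree (level order): [15, 4, 29, None, None, 21]


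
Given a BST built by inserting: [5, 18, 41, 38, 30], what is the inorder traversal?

Tree insertion order: [5, 18, 41, 38, 30]
Tree (level-order array): [5, None, 18, None, 41, 38, None, 30]
Inorder traversal: [5, 18, 30, 38, 41]


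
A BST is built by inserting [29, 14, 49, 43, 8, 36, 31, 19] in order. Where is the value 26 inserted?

Starting tree (level order): [29, 14, 49, 8, 19, 43, None, None, None, None, None, 36, None, 31]
Insertion path: 29 -> 14 -> 19
Result: insert 26 as right child of 19
Final tree (level order): [29, 14, 49, 8, 19, 43, None, None, None, None, 26, 36, None, None, None, 31]


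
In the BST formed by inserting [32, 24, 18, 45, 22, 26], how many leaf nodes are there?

Tree built from: [32, 24, 18, 45, 22, 26]
Tree (level-order array): [32, 24, 45, 18, 26, None, None, None, 22]
Rule: A leaf has 0 children.
Per-node child counts:
  node 32: 2 child(ren)
  node 24: 2 child(ren)
  node 18: 1 child(ren)
  node 22: 0 child(ren)
  node 26: 0 child(ren)
  node 45: 0 child(ren)
Matching nodes: [22, 26, 45]
Count of leaf nodes: 3


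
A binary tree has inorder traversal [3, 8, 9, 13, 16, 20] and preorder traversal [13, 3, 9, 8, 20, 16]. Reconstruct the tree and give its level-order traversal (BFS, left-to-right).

Inorder:  [3, 8, 9, 13, 16, 20]
Preorder: [13, 3, 9, 8, 20, 16]
Algorithm: preorder visits root first, so consume preorder in order;
for each root, split the current inorder slice at that value into
left-subtree inorder and right-subtree inorder, then recurse.
Recursive splits:
  root=13; inorder splits into left=[3, 8, 9], right=[16, 20]
  root=3; inorder splits into left=[], right=[8, 9]
  root=9; inorder splits into left=[8], right=[]
  root=8; inorder splits into left=[], right=[]
  root=20; inorder splits into left=[16], right=[]
  root=16; inorder splits into left=[], right=[]
Reconstructed level-order: [13, 3, 20, 9, 16, 8]


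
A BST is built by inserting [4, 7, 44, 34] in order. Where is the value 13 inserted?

Starting tree (level order): [4, None, 7, None, 44, 34]
Insertion path: 4 -> 7 -> 44 -> 34
Result: insert 13 as left child of 34
Final tree (level order): [4, None, 7, None, 44, 34, None, 13]


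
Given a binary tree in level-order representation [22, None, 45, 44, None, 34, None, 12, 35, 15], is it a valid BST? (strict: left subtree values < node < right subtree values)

Level-order array: [22, None, 45, 44, None, 34, None, 12, 35, 15]
Validate using subtree bounds (lo, hi): at each node, require lo < value < hi,
then recurse left with hi=value and right with lo=value.
Preorder trace (stopping at first violation):
  at node 22 with bounds (-inf, +inf): OK
  at node 45 with bounds (22, +inf): OK
  at node 44 with bounds (22, 45): OK
  at node 34 with bounds (22, 44): OK
  at node 12 with bounds (22, 34): VIOLATION
Node 12 violates its bound: not (22 < 12 < 34).
Result: Not a valid BST


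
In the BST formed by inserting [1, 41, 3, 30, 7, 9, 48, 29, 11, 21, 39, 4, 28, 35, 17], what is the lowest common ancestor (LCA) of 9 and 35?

Tree insertion order: [1, 41, 3, 30, 7, 9, 48, 29, 11, 21, 39, 4, 28, 35, 17]
Tree (level-order array): [1, None, 41, 3, 48, None, 30, None, None, 7, 39, 4, 9, 35, None, None, None, None, 29, None, None, 11, None, None, 21, 17, 28]
In a BST, the LCA of p=9, q=35 is the first node v on the
root-to-leaf path with p <= v <= q (go left if both < v, right if both > v).
Walk from root:
  at 1: both 9 and 35 > 1, go right
  at 41: both 9 and 35 < 41, go left
  at 3: both 9 and 35 > 3, go right
  at 30: 9 <= 30 <= 35, this is the LCA
LCA = 30


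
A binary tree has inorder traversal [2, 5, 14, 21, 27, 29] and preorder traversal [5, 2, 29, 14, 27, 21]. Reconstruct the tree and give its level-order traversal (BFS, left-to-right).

Inorder:  [2, 5, 14, 21, 27, 29]
Preorder: [5, 2, 29, 14, 27, 21]
Algorithm: preorder visits root first, so consume preorder in order;
for each root, split the current inorder slice at that value into
left-subtree inorder and right-subtree inorder, then recurse.
Recursive splits:
  root=5; inorder splits into left=[2], right=[14, 21, 27, 29]
  root=2; inorder splits into left=[], right=[]
  root=29; inorder splits into left=[14, 21, 27], right=[]
  root=14; inorder splits into left=[], right=[21, 27]
  root=27; inorder splits into left=[21], right=[]
  root=21; inorder splits into left=[], right=[]
Reconstructed level-order: [5, 2, 29, 14, 27, 21]


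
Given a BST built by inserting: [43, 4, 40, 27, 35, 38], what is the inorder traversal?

Tree insertion order: [43, 4, 40, 27, 35, 38]
Tree (level-order array): [43, 4, None, None, 40, 27, None, None, 35, None, 38]
Inorder traversal: [4, 27, 35, 38, 40, 43]


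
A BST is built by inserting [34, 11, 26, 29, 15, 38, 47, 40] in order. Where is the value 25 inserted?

Starting tree (level order): [34, 11, 38, None, 26, None, 47, 15, 29, 40]
Insertion path: 34 -> 11 -> 26 -> 15
Result: insert 25 as right child of 15
Final tree (level order): [34, 11, 38, None, 26, None, 47, 15, 29, 40, None, None, 25]


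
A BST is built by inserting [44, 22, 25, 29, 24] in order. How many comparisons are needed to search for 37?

Search path for 37: 44 -> 22 -> 25 -> 29
Found: False
Comparisons: 4


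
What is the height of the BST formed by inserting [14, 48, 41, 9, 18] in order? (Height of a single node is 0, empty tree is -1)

Insertion order: [14, 48, 41, 9, 18]
Tree (level-order array): [14, 9, 48, None, None, 41, None, 18]
Compute height bottom-up (empty subtree = -1):
  height(9) = 1 + max(-1, -1) = 0
  height(18) = 1 + max(-1, -1) = 0
  height(41) = 1 + max(0, -1) = 1
  height(48) = 1 + max(1, -1) = 2
  height(14) = 1 + max(0, 2) = 3
Height = 3


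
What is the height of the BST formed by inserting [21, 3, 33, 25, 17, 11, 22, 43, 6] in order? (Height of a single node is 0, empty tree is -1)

Insertion order: [21, 3, 33, 25, 17, 11, 22, 43, 6]
Tree (level-order array): [21, 3, 33, None, 17, 25, 43, 11, None, 22, None, None, None, 6]
Compute height bottom-up (empty subtree = -1):
  height(6) = 1 + max(-1, -1) = 0
  height(11) = 1 + max(0, -1) = 1
  height(17) = 1 + max(1, -1) = 2
  height(3) = 1 + max(-1, 2) = 3
  height(22) = 1 + max(-1, -1) = 0
  height(25) = 1 + max(0, -1) = 1
  height(43) = 1 + max(-1, -1) = 0
  height(33) = 1 + max(1, 0) = 2
  height(21) = 1 + max(3, 2) = 4
Height = 4


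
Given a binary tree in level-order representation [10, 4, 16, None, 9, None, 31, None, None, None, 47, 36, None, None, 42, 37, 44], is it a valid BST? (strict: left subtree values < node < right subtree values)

Level-order array: [10, 4, 16, None, 9, None, 31, None, None, None, 47, 36, None, None, 42, 37, 44]
Validate using subtree bounds (lo, hi): at each node, require lo < value < hi,
then recurse left with hi=value and right with lo=value.
Preorder trace (stopping at first violation):
  at node 10 with bounds (-inf, +inf): OK
  at node 4 with bounds (-inf, 10): OK
  at node 9 with bounds (4, 10): OK
  at node 16 with bounds (10, +inf): OK
  at node 31 with bounds (16, +inf): OK
  at node 47 with bounds (31, +inf): OK
  at node 36 with bounds (31, 47): OK
  at node 42 with bounds (36, 47): OK
  at node 37 with bounds (36, 42): OK
  at node 44 with bounds (42, 47): OK
No violation found at any node.
Result: Valid BST


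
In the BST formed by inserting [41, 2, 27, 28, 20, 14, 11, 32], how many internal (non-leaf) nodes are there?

Tree built from: [41, 2, 27, 28, 20, 14, 11, 32]
Tree (level-order array): [41, 2, None, None, 27, 20, 28, 14, None, None, 32, 11]
Rule: An internal node has at least one child.
Per-node child counts:
  node 41: 1 child(ren)
  node 2: 1 child(ren)
  node 27: 2 child(ren)
  node 20: 1 child(ren)
  node 14: 1 child(ren)
  node 11: 0 child(ren)
  node 28: 1 child(ren)
  node 32: 0 child(ren)
Matching nodes: [41, 2, 27, 20, 14, 28]
Count of internal (non-leaf) nodes: 6


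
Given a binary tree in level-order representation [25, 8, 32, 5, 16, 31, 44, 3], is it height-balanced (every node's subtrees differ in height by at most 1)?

Tree (level-order array): [25, 8, 32, 5, 16, 31, 44, 3]
Definition: a tree is height-balanced if, at every node, |h(left) - h(right)| <= 1 (empty subtree has height -1).
Bottom-up per-node check:
  node 3: h_left=-1, h_right=-1, diff=0 [OK], height=0
  node 5: h_left=0, h_right=-1, diff=1 [OK], height=1
  node 16: h_left=-1, h_right=-1, diff=0 [OK], height=0
  node 8: h_left=1, h_right=0, diff=1 [OK], height=2
  node 31: h_left=-1, h_right=-1, diff=0 [OK], height=0
  node 44: h_left=-1, h_right=-1, diff=0 [OK], height=0
  node 32: h_left=0, h_right=0, diff=0 [OK], height=1
  node 25: h_left=2, h_right=1, diff=1 [OK], height=3
All nodes satisfy the balance condition.
Result: Balanced


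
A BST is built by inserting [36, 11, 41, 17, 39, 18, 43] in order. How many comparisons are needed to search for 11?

Search path for 11: 36 -> 11
Found: True
Comparisons: 2


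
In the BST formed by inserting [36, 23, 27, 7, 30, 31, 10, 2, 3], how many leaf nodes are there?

Tree built from: [36, 23, 27, 7, 30, 31, 10, 2, 3]
Tree (level-order array): [36, 23, None, 7, 27, 2, 10, None, 30, None, 3, None, None, None, 31]
Rule: A leaf has 0 children.
Per-node child counts:
  node 36: 1 child(ren)
  node 23: 2 child(ren)
  node 7: 2 child(ren)
  node 2: 1 child(ren)
  node 3: 0 child(ren)
  node 10: 0 child(ren)
  node 27: 1 child(ren)
  node 30: 1 child(ren)
  node 31: 0 child(ren)
Matching nodes: [3, 10, 31]
Count of leaf nodes: 3


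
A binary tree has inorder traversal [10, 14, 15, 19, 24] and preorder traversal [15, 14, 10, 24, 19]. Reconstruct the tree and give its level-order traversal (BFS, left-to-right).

Inorder:  [10, 14, 15, 19, 24]
Preorder: [15, 14, 10, 24, 19]
Algorithm: preorder visits root first, so consume preorder in order;
for each root, split the current inorder slice at that value into
left-subtree inorder and right-subtree inorder, then recurse.
Recursive splits:
  root=15; inorder splits into left=[10, 14], right=[19, 24]
  root=14; inorder splits into left=[10], right=[]
  root=10; inorder splits into left=[], right=[]
  root=24; inorder splits into left=[19], right=[]
  root=19; inorder splits into left=[], right=[]
Reconstructed level-order: [15, 14, 24, 10, 19]


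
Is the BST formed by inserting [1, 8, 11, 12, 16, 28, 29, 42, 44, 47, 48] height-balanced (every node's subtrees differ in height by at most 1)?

Tree (level-order array): [1, None, 8, None, 11, None, 12, None, 16, None, 28, None, 29, None, 42, None, 44, None, 47, None, 48]
Definition: a tree is height-balanced if, at every node, |h(left) - h(right)| <= 1 (empty subtree has height -1).
Bottom-up per-node check:
  node 48: h_left=-1, h_right=-1, diff=0 [OK], height=0
  node 47: h_left=-1, h_right=0, diff=1 [OK], height=1
  node 44: h_left=-1, h_right=1, diff=2 [FAIL (|-1-1|=2 > 1)], height=2
  node 42: h_left=-1, h_right=2, diff=3 [FAIL (|-1-2|=3 > 1)], height=3
  node 29: h_left=-1, h_right=3, diff=4 [FAIL (|-1-3|=4 > 1)], height=4
  node 28: h_left=-1, h_right=4, diff=5 [FAIL (|-1-4|=5 > 1)], height=5
  node 16: h_left=-1, h_right=5, diff=6 [FAIL (|-1-5|=6 > 1)], height=6
  node 12: h_left=-1, h_right=6, diff=7 [FAIL (|-1-6|=7 > 1)], height=7
  node 11: h_left=-1, h_right=7, diff=8 [FAIL (|-1-7|=8 > 1)], height=8
  node 8: h_left=-1, h_right=8, diff=9 [FAIL (|-1-8|=9 > 1)], height=9
  node 1: h_left=-1, h_right=9, diff=10 [FAIL (|-1-9|=10 > 1)], height=10
Node 44 violates the condition: |-1 - 1| = 2 > 1.
Result: Not balanced


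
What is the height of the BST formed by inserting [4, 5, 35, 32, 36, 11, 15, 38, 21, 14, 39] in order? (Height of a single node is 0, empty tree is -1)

Insertion order: [4, 5, 35, 32, 36, 11, 15, 38, 21, 14, 39]
Tree (level-order array): [4, None, 5, None, 35, 32, 36, 11, None, None, 38, None, 15, None, 39, 14, 21]
Compute height bottom-up (empty subtree = -1):
  height(14) = 1 + max(-1, -1) = 0
  height(21) = 1 + max(-1, -1) = 0
  height(15) = 1 + max(0, 0) = 1
  height(11) = 1 + max(-1, 1) = 2
  height(32) = 1 + max(2, -1) = 3
  height(39) = 1 + max(-1, -1) = 0
  height(38) = 1 + max(-1, 0) = 1
  height(36) = 1 + max(-1, 1) = 2
  height(35) = 1 + max(3, 2) = 4
  height(5) = 1 + max(-1, 4) = 5
  height(4) = 1 + max(-1, 5) = 6
Height = 6


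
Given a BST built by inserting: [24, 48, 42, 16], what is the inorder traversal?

Tree insertion order: [24, 48, 42, 16]
Tree (level-order array): [24, 16, 48, None, None, 42]
Inorder traversal: [16, 24, 42, 48]


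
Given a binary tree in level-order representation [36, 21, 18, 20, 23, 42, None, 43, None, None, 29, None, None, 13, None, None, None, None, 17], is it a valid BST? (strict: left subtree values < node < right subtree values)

Level-order array: [36, 21, 18, 20, 23, 42, None, 43, None, None, 29, None, None, 13, None, None, None, None, 17]
Validate using subtree bounds (lo, hi): at each node, require lo < value < hi,
then recurse left with hi=value and right with lo=value.
Preorder trace (stopping at first violation):
  at node 36 with bounds (-inf, +inf): OK
  at node 21 with bounds (-inf, 36): OK
  at node 20 with bounds (-inf, 21): OK
  at node 43 with bounds (-inf, 20): VIOLATION
Node 43 violates its bound: not (-inf < 43 < 20).
Result: Not a valid BST


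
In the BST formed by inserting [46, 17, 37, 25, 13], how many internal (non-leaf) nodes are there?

Tree built from: [46, 17, 37, 25, 13]
Tree (level-order array): [46, 17, None, 13, 37, None, None, 25]
Rule: An internal node has at least one child.
Per-node child counts:
  node 46: 1 child(ren)
  node 17: 2 child(ren)
  node 13: 0 child(ren)
  node 37: 1 child(ren)
  node 25: 0 child(ren)
Matching nodes: [46, 17, 37]
Count of internal (non-leaf) nodes: 3


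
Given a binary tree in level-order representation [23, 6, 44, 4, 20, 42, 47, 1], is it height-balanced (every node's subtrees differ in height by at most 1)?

Tree (level-order array): [23, 6, 44, 4, 20, 42, 47, 1]
Definition: a tree is height-balanced if, at every node, |h(left) - h(right)| <= 1 (empty subtree has height -1).
Bottom-up per-node check:
  node 1: h_left=-1, h_right=-1, diff=0 [OK], height=0
  node 4: h_left=0, h_right=-1, diff=1 [OK], height=1
  node 20: h_left=-1, h_right=-1, diff=0 [OK], height=0
  node 6: h_left=1, h_right=0, diff=1 [OK], height=2
  node 42: h_left=-1, h_right=-1, diff=0 [OK], height=0
  node 47: h_left=-1, h_right=-1, diff=0 [OK], height=0
  node 44: h_left=0, h_right=0, diff=0 [OK], height=1
  node 23: h_left=2, h_right=1, diff=1 [OK], height=3
All nodes satisfy the balance condition.
Result: Balanced


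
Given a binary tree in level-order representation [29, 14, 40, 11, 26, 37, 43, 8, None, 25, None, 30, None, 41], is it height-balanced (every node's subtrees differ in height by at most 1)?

Tree (level-order array): [29, 14, 40, 11, 26, 37, 43, 8, None, 25, None, 30, None, 41]
Definition: a tree is height-balanced if, at every node, |h(left) - h(right)| <= 1 (empty subtree has height -1).
Bottom-up per-node check:
  node 8: h_left=-1, h_right=-1, diff=0 [OK], height=0
  node 11: h_left=0, h_right=-1, diff=1 [OK], height=1
  node 25: h_left=-1, h_right=-1, diff=0 [OK], height=0
  node 26: h_left=0, h_right=-1, diff=1 [OK], height=1
  node 14: h_left=1, h_right=1, diff=0 [OK], height=2
  node 30: h_left=-1, h_right=-1, diff=0 [OK], height=0
  node 37: h_left=0, h_right=-1, diff=1 [OK], height=1
  node 41: h_left=-1, h_right=-1, diff=0 [OK], height=0
  node 43: h_left=0, h_right=-1, diff=1 [OK], height=1
  node 40: h_left=1, h_right=1, diff=0 [OK], height=2
  node 29: h_left=2, h_right=2, diff=0 [OK], height=3
All nodes satisfy the balance condition.
Result: Balanced


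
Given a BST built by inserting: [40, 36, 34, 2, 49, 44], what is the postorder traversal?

Tree insertion order: [40, 36, 34, 2, 49, 44]
Tree (level-order array): [40, 36, 49, 34, None, 44, None, 2]
Postorder traversal: [2, 34, 36, 44, 49, 40]


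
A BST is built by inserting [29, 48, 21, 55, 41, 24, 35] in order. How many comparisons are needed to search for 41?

Search path for 41: 29 -> 48 -> 41
Found: True
Comparisons: 3


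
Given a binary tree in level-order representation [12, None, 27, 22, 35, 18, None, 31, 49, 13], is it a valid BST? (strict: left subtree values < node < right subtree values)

Level-order array: [12, None, 27, 22, 35, 18, None, 31, 49, 13]
Validate using subtree bounds (lo, hi): at each node, require lo < value < hi,
then recurse left with hi=value and right with lo=value.
Preorder trace (stopping at first violation):
  at node 12 with bounds (-inf, +inf): OK
  at node 27 with bounds (12, +inf): OK
  at node 22 with bounds (12, 27): OK
  at node 18 with bounds (12, 22): OK
  at node 13 with bounds (12, 18): OK
  at node 35 with bounds (27, +inf): OK
  at node 31 with bounds (27, 35): OK
  at node 49 with bounds (35, +inf): OK
No violation found at any node.
Result: Valid BST


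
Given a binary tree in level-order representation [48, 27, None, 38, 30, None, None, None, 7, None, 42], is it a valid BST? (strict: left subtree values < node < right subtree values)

Level-order array: [48, 27, None, 38, 30, None, None, None, 7, None, 42]
Validate using subtree bounds (lo, hi): at each node, require lo < value < hi,
then recurse left with hi=value and right with lo=value.
Preorder trace (stopping at first violation):
  at node 48 with bounds (-inf, +inf): OK
  at node 27 with bounds (-inf, 48): OK
  at node 38 with bounds (-inf, 27): VIOLATION
Node 38 violates its bound: not (-inf < 38 < 27).
Result: Not a valid BST


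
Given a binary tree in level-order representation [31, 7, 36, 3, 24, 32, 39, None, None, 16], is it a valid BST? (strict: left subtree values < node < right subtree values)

Level-order array: [31, 7, 36, 3, 24, 32, 39, None, None, 16]
Validate using subtree bounds (lo, hi): at each node, require lo < value < hi,
then recurse left with hi=value and right with lo=value.
Preorder trace (stopping at first violation):
  at node 31 with bounds (-inf, +inf): OK
  at node 7 with bounds (-inf, 31): OK
  at node 3 with bounds (-inf, 7): OK
  at node 24 with bounds (7, 31): OK
  at node 16 with bounds (7, 24): OK
  at node 36 with bounds (31, +inf): OK
  at node 32 with bounds (31, 36): OK
  at node 39 with bounds (36, +inf): OK
No violation found at any node.
Result: Valid BST


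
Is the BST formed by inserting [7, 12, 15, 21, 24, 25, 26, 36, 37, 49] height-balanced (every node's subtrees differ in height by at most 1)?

Tree (level-order array): [7, None, 12, None, 15, None, 21, None, 24, None, 25, None, 26, None, 36, None, 37, None, 49]
Definition: a tree is height-balanced if, at every node, |h(left) - h(right)| <= 1 (empty subtree has height -1).
Bottom-up per-node check:
  node 49: h_left=-1, h_right=-1, diff=0 [OK], height=0
  node 37: h_left=-1, h_right=0, diff=1 [OK], height=1
  node 36: h_left=-1, h_right=1, diff=2 [FAIL (|-1-1|=2 > 1)], height=2
  node 26: h_left=-1, h_right=2, diff=3 [FAIL (|-1-2|=3 > 1)], height=3
  node 25: h_left=-1, h_right=3, diff=4 [FAIL (|-1-3|=4 > 1)], height=4
  node 24: h_left=-1, h_right=4, diff=5 [FAIL (|-1-4|=5 > 1)], height=5
  node 21: h_left=-1, h_right=5, diff=6 [FAIL (|-1-5|=6 > 1)], height=6
  node 15: h_left=-1, h_right=6, diff=7 [FAIL (|-1-6|=7 > 1)], height=7
  node 12: h_left=-1, h_right=7, diff=8 [FAIL (|-1-7|=8 > 1)], height=8
  node 7: h_left=-1, h_right=8, diff=9 [FAIL (|-1-8|=9 > 1)], height=9
Node 36 violates the condition: |-1 - 1| = 2 > 1.
Result: Not balanced


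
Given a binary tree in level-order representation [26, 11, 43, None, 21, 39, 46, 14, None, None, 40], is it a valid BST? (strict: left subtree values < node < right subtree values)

Level-order array: [26, 11, 43, None, 21, 39, 46, 14, None, None, 40]
Validate using subtree bounds (lo, hi): at each node, require lo < value < hi,
then recurse left with hi=value and right with lo=value.
Preorder trace (stopping at first violation):
  at node 26 with bounds (-inf, +inf): OK
  at node 11 with bounds (-inf, 26): OK
  at node 21 with bounds (11, 26): OK
  at node 14 with bounds (11, 21): OK
  at node 43 with bounds (26, +inf): OK
  at node 39 with bounds (26, 43): OK
  at node 40 with bounds (39, 43): OK
  at node 46 with bounds (43, +inf): OK
No violation found at any node.
Result: Valid BST


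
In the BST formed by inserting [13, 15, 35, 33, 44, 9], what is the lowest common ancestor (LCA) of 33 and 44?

Tree insertion order: [13, 15, 35, 33, 44, 9]
Tree (level-order array): [13, 9, 15, None, None, None, 35, 33, 44]
In a BST, the LCA of p=33, q=44 is the first node v on the
root-to-leaf path with p <= v <= q (go left if both < v, right if both > v).
Walk from root:
  at 13: both 33 and 44 > 13, go right
  at 15: both 33 and 44 > 15, go right
  at 35: 33 <= 35 <= 44, this is the LCA
LCA = 35


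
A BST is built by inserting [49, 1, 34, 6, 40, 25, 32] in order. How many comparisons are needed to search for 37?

Search path for 37: 49 -> 1 -> 34 -> 40
Found: False
Comparisons: 4


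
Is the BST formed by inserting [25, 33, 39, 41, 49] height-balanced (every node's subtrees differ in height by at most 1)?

Tree (level-order array): [25, None, 33, None, 39, None, 41, None, 49]
Definition: a tree is height-balanced if, at every node, |h(left) - h(right)| <= 1 (empty subtree has height -1).
Bottom-up per-node check:
  node 49: h_left=-1, h_right=-1, diff=0 [OK], height=0
  node 41: h_left=-1, h_right=0, diff=1 [OK], height=1
  node 39: h_left=-1, h_right=1, diff=2 [FAIL (|-1-1|=2 > 1)], height=2
  node 33: h_left=-1, h_right=2, diff=3 [FAIL (|-1-2|=3 > 1)], height=3
  node 25: h_left=-1, h_right=3, diff=4 [FAIL (|-1-3|=4 > 1)], height=4
Node 39 violates the condition: |-1 - 1| = 2 > 1.
Result: Not balanced


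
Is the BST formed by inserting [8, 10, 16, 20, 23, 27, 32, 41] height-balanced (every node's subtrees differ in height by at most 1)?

Tree (level-order array): [8, None, 10, None, 16, None, 20, None, 23, None, 27, None, 32, None, 41]
Definition: a tree is height-balanced if, at every node, |h(left) - h(right)| <= 1 (empty subtree has height -1).
Bottom-up per-node check:
  node 41: h_left=-1, h_right=-1, diff=0 [OK], height=0
  node 32: h_left=-1, h_right=0, diff=1 [OK], height=1
  node 27: h_left=-1, h_right=1, diff=2 [FAIL (|-1-1|=2 > 1)], height=2
  node 23: h_left=-1, h_right=2, diff=3 [FAIL (|-1-2|=3 > 1)], height=3
  node 20: h_left=-1, h_right=3, diff=4 [FAIL (|-1-3|=4 > 1)], height=4
  node 16: h_left=-1, h_right=4, diff=5 [FAIL (|-1-4|=5 > 1)], height=5
  node 10: h_left=-1, h_right=5, diff=6 [FAIL (|-1-5|=6 > 1)], height=6
  node 8: h_left=-1, h_right=6, diff=7 [FAIL (|-1-6|=7 > 1)], height=7
Node 27 violates the condition: |-1 - 1| = 2 > 1.
Result: Not balanced


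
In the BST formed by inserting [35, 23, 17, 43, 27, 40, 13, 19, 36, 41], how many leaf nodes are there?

Tree built from: [35, 23, 17, 43, 27, 40, 13, 19, 36, 41]
Tree (level-order array): [35, 23, 43, 17, 27, 40, None, 13, 19, None, None, 36, 41]
Rule: A leaf has 0 children.
Per-node child counts:
  node 35: 2 child(ren)
  node 23: 2 child(ren)
  node 17: 2 child(ren)
  node 13: 0 child(ren)
  node 19: 0 child(ren)
  node 27: 0 child(ren)
  node 43: 1 child(ren)
  node 40: 2 child(ren)
  node 36: 0 child(ren)
  node 41: 0 child(ren)
Matching nodes: [13, 19, 27, 36, 41]
Count of leaf nodes: 5


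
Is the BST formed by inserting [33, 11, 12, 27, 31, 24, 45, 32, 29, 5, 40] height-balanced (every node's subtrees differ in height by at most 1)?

Tree (level-order array): [33, 11, 45, 5, 12, 40, None, None, None, None, 27, None, None, 24, 31, None, None, 29, 32]
Definition: a tree is height-balanced if, at every node, |h(left) - h(right)| <= 1 (empty subtree has height -1).
Bottom-up per-node check:
  node 5: h_left=-1, h_right=-1, diff=0 [OK], height=0
  node 24: h_left=-1, h_right=-1, diff=0 [OK], height=0
  node 29: h_left=-1, h_right=-1, diff=0 [OK], height=0
  node 32: h_left=-1, h_right=-1, diff=0 [OK], height=0
  node 31: h_left=0, h_right=0, diff=0 [OK], height=1
  node 27: h_left=0, h_right=1, diff=1 [OK], height=2
  node 12: h_left=-1, h_right=2, diff=3 [FAIL (|-1-2|=3 > 1)], height=3
  node 11: h_left=0, h_right=3, diff=3 [FAIL (|0-3|=3 > 1)], height=4
  node 40: h_left=-1, h_right=-1, diff=0 [OK], height=0
  node 45: h_left=0, h_right=-1, diff=1 [OK], height=1
  node 33: h_left=4, h_right=1, diff=3 [FAIL (|4-1|=3 > 1)], height=5
Node 12 violates the condition: |-1 - 2| = 3 > 1.
Result: Not balanced
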